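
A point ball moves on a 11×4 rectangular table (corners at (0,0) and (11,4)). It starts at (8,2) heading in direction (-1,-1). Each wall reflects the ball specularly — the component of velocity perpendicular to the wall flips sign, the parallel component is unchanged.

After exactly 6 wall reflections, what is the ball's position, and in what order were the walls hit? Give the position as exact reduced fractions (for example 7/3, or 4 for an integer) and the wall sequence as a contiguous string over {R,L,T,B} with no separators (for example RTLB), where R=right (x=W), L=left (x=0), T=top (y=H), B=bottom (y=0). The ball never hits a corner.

1. t=2 → B at (6,0); v=(-1,1)
2. t=4 → T at (2,4); v=(-1,-1)
3. t=2 → L at (0,2); v=(1,-1)
4. t=2 → B at (2,0); v=(1,1)
5. t=4 → T at (6,4); v=(1,-1)
6. t=4 → B at (10,0); v=(1,1)

Final position: (10,0)
Wall sequence: BTLBTB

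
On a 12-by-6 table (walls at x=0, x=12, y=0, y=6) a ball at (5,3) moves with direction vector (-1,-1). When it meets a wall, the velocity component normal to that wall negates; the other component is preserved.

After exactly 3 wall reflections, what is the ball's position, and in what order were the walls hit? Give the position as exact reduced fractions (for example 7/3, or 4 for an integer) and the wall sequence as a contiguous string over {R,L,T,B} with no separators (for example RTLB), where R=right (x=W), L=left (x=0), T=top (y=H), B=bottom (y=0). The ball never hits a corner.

1. t=3 → B at (2,0); v=(-1,1)
2. t=2 → L at (0,2); v=(1,1)
3. t=4 → T at (4,6); v=(1,-1)

Final position: (4,6)
Wall sequence: BLT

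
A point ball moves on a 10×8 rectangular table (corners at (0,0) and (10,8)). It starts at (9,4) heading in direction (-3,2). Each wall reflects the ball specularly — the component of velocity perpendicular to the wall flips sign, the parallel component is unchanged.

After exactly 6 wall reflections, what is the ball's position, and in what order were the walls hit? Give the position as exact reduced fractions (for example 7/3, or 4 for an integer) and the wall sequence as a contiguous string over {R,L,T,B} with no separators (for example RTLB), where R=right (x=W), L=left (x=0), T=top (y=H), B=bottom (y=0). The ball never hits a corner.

Final position: (1,8)
Wall sequence: TLBRLT

1. t=2 → T at (3,8); v=(-3,-2)
2. t=1 → L at (0,6); v=(3,-2)
3. t=3 → B at (9,0); v=(3,2)
4. t=1/3 → R at (10,2/3); v=(-3,2)
5. t=10/3 → L at (0,22/3); v=(3,2)
6. t=1/3 → T at (1,8); v=(3,-2)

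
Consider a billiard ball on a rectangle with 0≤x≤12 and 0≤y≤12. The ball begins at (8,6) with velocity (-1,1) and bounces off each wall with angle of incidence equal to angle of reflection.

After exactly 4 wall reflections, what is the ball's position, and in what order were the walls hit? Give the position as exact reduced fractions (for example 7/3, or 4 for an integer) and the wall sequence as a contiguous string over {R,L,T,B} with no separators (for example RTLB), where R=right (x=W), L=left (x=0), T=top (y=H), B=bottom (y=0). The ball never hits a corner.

Final position: (12,2)
Wall sequence: TLBR

1. t=6 → T at (2,12); v=(-1,-1)
2. t=2 → L at (0,10); v=(1,-1)
3. t=10 → B at (10,0); v=(1,1)
4. t=2 → R at (12,2); v=(-1,1)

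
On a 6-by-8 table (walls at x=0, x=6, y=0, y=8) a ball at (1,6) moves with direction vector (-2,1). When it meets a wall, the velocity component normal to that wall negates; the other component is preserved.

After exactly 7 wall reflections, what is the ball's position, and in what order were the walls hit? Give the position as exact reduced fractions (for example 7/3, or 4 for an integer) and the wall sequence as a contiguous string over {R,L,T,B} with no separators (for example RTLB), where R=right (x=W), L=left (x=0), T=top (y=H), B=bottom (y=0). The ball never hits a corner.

Final position: (0,5/2)
Wall sequence: LTRLRBL

1. t=1/2 → L at (0,13/2); v=(2,1)
2. t=3/2 → T at (3,8); v=(2,-1)
3. t=3/2 → R at (6,13/2); v=(-2,-1)
4. t=3 → L at (0,7/2); v=(2,-1)
5. t=3 → R at (6,1/2); v=(-2,-1)
6. t=1/2 → B at (5,0); v=(-2,1)
7. t=5/2 → L at (0,5/2); v=(2,1)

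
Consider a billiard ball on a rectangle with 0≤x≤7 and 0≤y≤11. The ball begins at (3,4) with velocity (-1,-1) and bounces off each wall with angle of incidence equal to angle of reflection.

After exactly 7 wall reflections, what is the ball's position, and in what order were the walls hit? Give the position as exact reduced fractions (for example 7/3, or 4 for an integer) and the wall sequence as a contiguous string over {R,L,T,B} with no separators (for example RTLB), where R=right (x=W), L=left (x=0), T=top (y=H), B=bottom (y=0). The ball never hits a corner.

Final position: (5,0)
Wall sequence: LBRTLRB

1. t=3 → L at (0,1); v=(1,-1)
2. t=1 → B at (1,0); v=(1,1)
3. t=6 → R at (7,6); v=(-1,1)
4. t=5 → T at (2,11); v=(-1,-1)
5. t=2 → L at (0,9); v=(1,-1)
6. t=7 → R at (7,2); v=(-1,-1)
7. t=2 → B at (5,0); v=(-1,1)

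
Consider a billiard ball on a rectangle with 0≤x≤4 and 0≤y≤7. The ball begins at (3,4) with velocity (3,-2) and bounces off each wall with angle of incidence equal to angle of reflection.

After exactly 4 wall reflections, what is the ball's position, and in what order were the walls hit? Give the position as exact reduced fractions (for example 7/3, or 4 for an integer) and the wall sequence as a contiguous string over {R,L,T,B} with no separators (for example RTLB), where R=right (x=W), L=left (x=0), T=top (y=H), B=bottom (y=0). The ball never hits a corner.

1. t=1/3 → R at (4,10/3); v=(-3,-2)
2. t=4/3 → L at (0,2/3); v=(3,-2)
3. t=1/3 → B at (1,0); v=(3,2)
4. t=1 → R at (4,2); v=(-3,2)

Final position: (4,2)
Wall sequence: RLBR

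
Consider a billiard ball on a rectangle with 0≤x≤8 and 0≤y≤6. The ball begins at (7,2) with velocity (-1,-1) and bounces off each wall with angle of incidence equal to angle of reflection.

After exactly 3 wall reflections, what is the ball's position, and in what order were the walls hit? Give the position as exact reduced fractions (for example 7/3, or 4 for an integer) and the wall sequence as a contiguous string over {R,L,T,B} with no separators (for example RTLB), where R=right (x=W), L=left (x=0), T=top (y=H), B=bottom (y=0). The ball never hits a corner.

1. t=2 → B at (5,0); v=(-1,1)
2. t=5 → L at (0,5); v=(1,1)
3. t=1 → T at (1,6); v=(1,-1)

Final position: (1,6)
Wall sequence: BLT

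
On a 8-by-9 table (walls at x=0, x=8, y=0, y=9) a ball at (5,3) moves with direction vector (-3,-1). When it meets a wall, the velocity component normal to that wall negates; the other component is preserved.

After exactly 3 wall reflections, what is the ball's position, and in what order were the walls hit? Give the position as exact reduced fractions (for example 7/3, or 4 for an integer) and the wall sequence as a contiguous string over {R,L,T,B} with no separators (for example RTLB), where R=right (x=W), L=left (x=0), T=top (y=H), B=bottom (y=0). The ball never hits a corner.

Final position: (8,4/3)
Wall sequence: LBR

1. t=5/3 → L at (0,4/3); v=(3,-1)
2. t=4/3 → B at (4,0); v=(3,1)
3. t=4/3 → R at (8,4/3); v=(-3,1)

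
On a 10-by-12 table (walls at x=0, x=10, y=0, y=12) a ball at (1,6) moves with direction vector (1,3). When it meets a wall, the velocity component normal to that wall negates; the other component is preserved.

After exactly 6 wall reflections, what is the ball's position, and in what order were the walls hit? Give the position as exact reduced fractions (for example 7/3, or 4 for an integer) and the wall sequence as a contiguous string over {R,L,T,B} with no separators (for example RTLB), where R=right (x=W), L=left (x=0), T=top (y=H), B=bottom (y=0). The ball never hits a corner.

1. t=2 → T at (3,12); v=(1,-3)
2. t=4 → B at (7,0); v=(1,3)
3. t=3 → R at (10,9); v=(-1,3)
4. t=1 → T at (9,12); v=(-1,-3)
5. t=4 → B at (5,0); v=(-1,3)
6. t=4 → T at (1,12); v=(-1,-3)

Final position: (1,12)
Wall sequence: TBRTBT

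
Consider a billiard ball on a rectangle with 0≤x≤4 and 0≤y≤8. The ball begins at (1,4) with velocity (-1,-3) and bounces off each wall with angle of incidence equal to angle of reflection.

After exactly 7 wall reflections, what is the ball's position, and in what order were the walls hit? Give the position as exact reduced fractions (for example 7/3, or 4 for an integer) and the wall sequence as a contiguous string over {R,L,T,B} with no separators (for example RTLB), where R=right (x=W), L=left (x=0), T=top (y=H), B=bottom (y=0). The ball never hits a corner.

Final position: (1/3,8)
Wall sequence: LBTRBLT

1. t=1 → L at (0,1); v=(1,-3)
2. t=1/3 → B at (1/3,0); v=(1,3)
3. t=8/3 → T at (3,8); v=(1,-3)
4. t=1 → R at (4,5); v=(-1,-3)
5. t=5/3 → B at (7/3,0); v=(-1,3)
6. t=7/3 → L at (0,7); v=(1,3)
7. t=1/3 → T at (1/3,8); v=(1,-3)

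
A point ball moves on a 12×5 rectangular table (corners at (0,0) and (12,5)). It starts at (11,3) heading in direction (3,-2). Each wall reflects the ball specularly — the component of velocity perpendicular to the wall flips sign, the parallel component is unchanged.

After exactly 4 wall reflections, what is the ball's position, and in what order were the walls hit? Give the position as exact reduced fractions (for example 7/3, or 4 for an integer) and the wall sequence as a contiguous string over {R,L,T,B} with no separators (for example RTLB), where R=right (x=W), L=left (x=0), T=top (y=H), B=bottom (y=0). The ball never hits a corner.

Final position: (0,13/3)
Wall sequence: RBTL

1. t=1/3 → R at (12,7/3); v=(-3,-2)
2. t=7/6 → B at (17/2,0); v=(-3,2)
3. t=5/2 → T at (1,5); v=(-3,-2)
4. t=1/3 → L at (0,13/3); v=(3,-2)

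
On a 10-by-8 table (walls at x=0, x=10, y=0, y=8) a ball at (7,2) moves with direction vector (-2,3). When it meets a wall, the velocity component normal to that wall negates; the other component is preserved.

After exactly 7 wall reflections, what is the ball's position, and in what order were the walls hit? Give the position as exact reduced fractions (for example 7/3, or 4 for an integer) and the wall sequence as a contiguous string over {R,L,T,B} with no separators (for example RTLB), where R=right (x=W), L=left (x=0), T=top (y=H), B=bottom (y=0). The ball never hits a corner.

Final position: (5/3,8)
Wall sequence: TLBTRBT

1. t=2 → T at (3,8); v=(-2,-3)
2. t=3/2 → L at (0,7/2); v=(2,-3)
3. t=7/6 → B at (7/3,0); v=(2,3)
4. t=8/3 → T at (23/3,8); v=(2,-3)
5. t=7/6 → R at (10,9/2); v=(-2,-3)
6. t=3/2 → B at (7,0); v=(-2,3)
7. t=8/3 → T at (5/3,8); v=(-2,-3)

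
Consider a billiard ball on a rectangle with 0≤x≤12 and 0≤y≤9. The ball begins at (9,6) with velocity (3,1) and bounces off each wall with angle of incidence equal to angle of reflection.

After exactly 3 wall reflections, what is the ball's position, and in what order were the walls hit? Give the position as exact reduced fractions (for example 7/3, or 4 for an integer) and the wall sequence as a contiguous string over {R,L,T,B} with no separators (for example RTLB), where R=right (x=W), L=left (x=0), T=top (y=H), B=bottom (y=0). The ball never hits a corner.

Final position: (0,7)
Wall sequence: RTL

1. t=1 → R at (12,7); v=(-3,1)
2. t=2 → T at (6,9); v=(-3,-1)
3. t=2 → L at (0,7); v=(3,-1)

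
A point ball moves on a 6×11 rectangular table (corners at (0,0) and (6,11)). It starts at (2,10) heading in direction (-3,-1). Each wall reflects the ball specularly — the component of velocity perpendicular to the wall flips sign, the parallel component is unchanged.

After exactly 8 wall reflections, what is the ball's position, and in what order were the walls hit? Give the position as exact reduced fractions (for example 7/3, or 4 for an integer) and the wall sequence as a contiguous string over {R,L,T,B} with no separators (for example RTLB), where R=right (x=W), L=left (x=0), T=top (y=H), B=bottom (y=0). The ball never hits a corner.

Final position: (0,8/3)
Wall sequence: LRLRLBRL

1. t=2/3 → L at (0,28/3); v=(3,-1)
2. t=2 → R at (6,22/3); v=(-3,-1)
3. t=2 → L at (0,16/3); v=(3,-1)
4. t=2 → R at (6,10/3); v=(-3,-1)
5. t=2 → L at (0,4/3); v=(3,-1)
6. t=4/3 → B at (4,0); v=(3,1)
7. t=2/3 → R at (6,2/3); v=(-3,1)
8. t=2 → L at (0,8/3); v=(3,1)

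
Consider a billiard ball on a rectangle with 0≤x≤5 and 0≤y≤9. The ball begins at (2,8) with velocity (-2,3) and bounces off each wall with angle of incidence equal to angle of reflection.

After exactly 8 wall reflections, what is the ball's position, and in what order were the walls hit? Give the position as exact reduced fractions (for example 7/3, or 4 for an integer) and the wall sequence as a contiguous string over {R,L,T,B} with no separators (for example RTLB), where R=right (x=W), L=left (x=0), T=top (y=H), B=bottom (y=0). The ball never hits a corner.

1. t=1/3 → T at (4/3,9); v=(-2,-3)
2. t=2/3 → L at (0,7); v=(2,-3)
3. t=7/3 → B at (14/3,0); v=(2,3)
4. t=1/6 → R at (5,1/2); v=(-2,3)
5. t=5/2 → L at (0,8); v=(2,3)
6. t=1/3 → T at (2/3,9); v=(2,-3)
7. t=13/6 → R at (5,5/2); v=(-2,-3)
8. t=5/6 → B at (10/3,0); v=(-2,3)

Final position: (10/3,0)
Wall sequence: TLBRLTRB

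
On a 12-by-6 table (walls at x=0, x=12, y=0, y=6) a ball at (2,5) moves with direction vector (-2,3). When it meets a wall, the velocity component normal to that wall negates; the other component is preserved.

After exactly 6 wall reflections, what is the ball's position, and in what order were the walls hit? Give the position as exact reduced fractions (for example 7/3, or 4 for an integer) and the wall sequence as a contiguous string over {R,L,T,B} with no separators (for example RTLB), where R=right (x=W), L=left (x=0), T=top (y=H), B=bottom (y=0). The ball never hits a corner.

Final position: (12,2)
Wall sequence: TLBTBR

1. t=1/3 → T at (4/3,6); v=(-2,-3)
2. t=2/3 → L at (0,4); v=(2,-3)
3. t=4/3 → B at (8/3,0); v=(2,3)
4. t=2 → T at (20/3,6); v=(2,-3)
5. t=2 → B at (32/3,0); v=(2,3)
6. t=2/3 → R at (12,2); v=(-2,3)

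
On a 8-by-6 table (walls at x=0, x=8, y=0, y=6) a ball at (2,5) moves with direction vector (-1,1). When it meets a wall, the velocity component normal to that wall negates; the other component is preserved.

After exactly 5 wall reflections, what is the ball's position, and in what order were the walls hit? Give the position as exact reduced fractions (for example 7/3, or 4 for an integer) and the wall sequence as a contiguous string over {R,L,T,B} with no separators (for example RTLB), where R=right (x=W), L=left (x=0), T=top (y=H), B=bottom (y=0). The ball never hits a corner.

1. t=1 → T at (1,6); v=(-1,-1)
2. t=1 → L at (0,5); v=(1,-1)
3. t=5 → B at (5,0); v=(1,1)
4. t=3 → R at (8,3); v=(-1,1)
5. t=3 → T at (5,6); v=(-1,-1)

Final position: (5,6)
Wall sequence: TLBRT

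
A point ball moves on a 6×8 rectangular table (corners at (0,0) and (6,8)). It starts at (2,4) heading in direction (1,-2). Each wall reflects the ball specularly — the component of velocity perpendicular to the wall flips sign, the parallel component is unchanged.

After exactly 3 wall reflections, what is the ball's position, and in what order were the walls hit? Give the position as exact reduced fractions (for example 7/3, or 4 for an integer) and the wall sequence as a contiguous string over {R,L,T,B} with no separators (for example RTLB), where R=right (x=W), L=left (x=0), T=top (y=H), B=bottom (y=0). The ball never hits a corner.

Final position: (4,8)
Wall sequence: BRT

1. t=2 → B at (4,0); v=(1,2)
2. t=2 → R at (6,4); v=(-1,2)
3. t=2 → T at (4,8); v=(-1,-2)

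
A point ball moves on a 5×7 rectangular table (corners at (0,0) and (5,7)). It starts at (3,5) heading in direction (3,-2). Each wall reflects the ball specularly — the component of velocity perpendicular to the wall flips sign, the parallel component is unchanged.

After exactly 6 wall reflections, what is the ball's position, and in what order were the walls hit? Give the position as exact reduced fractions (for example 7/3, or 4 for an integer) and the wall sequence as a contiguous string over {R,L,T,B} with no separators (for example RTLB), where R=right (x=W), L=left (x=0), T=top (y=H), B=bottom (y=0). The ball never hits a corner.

Final position: (1,7)
Wall sequence: RLBRLT

1. t=2/3 → R at (5,11/3); v=(-3,-2)
2. t=5/3 → L at (0,1/3); v=(3,-2)
3. t=1/6 → B at (1/2,0); v=(3,2)
4. t=3/2 → R at (5,3); v=(-3,2)
5. t=5/3 → L at (0,19/3); v=(3,2)
6. t=1/3 → T at (1,7); v=(3,-2)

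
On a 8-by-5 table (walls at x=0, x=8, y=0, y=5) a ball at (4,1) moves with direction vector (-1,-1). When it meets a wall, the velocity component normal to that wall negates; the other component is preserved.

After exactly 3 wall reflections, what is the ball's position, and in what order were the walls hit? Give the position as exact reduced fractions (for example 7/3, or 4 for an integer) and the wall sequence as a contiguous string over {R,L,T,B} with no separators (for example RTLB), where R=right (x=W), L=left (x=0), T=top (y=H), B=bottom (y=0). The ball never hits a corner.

Final position: (2,5)
Wall sequence: BLT

1. t=1 → B at (3,0); v=(-1,1)
2. t=3 → L at (0,3); v=(1,1)
3. t=2 → T at (2,5); v=(1,-1)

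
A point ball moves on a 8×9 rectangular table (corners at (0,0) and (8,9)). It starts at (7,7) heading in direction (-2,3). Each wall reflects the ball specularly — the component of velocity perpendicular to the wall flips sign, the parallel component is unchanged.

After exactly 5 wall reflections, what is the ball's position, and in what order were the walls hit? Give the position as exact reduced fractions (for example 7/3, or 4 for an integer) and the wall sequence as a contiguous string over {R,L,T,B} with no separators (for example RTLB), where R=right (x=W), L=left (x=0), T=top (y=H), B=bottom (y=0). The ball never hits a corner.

1. t=2/3 → T at (17/3,9); v=(-2,-3)
2. t=17/6 → L at (0,1/2); v=(2,-3)
3. t=1/6 → B at (1/3,0); v=(2,3)
4. t=3 → T at (19/3,9); v=(2,-3)
5. t=5/6 → R at (8,13/2); v=(-2,-3)

Final position: (8,13/2)
Wall sequence: TLBTR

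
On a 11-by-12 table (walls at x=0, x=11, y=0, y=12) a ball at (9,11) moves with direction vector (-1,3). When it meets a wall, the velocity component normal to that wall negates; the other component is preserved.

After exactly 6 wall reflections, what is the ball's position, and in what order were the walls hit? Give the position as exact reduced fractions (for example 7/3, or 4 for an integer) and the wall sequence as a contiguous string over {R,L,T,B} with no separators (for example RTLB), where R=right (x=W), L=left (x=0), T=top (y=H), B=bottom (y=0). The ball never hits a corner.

1. t=1/3 → T at (26/3,12); v=(-1,-3)
2. t=4 → B at (14/3,0); v=(-1,3)
3. t=4 → T at (2/3,12); v=(-1,-3)
4. t=2/3 → L at (0,10); v=(1,-3)
5. t=10/3 → B at (10/3,0); v=(1,3)
6. t=4 → T at (22/3,12); v=(1,-3)

Final position: (22/3,12)
Wall sequence: TBTLBT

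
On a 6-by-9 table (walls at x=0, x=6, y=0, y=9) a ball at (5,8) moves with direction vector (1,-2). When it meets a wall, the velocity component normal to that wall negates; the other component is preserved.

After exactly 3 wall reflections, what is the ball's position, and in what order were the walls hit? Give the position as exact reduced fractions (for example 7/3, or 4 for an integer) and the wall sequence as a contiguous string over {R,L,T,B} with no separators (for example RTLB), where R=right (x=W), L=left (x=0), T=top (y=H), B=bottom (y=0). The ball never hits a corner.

Final position: (0,6)
Wall sequence: RBL

1. t=1 → R at (6,6); v=(-1,-2)
2. t=3 → B at (3,0); v=(-1,2)
3. t=3 → L at (0,6); v=(1,2)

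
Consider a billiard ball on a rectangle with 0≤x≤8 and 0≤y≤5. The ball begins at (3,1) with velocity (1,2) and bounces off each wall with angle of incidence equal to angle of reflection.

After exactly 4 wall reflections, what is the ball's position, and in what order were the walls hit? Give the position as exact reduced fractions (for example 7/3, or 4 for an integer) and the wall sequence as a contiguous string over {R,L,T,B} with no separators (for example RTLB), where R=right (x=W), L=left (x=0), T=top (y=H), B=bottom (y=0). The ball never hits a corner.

Final position: (6,5)
Wall sequence: TBRT

1. t=2 → T at (5,5); v=(1,-2)
2. t=5/2 → B at (15/2,0); v=(1,2)
3. t=1/2 → R at (8,1); v=(-1,2)
4. t=2 → T at (6,5); v=(-1,-2)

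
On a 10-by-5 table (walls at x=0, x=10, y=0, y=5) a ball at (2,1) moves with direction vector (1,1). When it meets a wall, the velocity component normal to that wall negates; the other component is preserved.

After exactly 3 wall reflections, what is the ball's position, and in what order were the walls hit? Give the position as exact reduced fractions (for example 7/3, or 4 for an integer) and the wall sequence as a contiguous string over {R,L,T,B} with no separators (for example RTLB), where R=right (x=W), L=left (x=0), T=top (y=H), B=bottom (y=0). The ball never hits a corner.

Final position: (9,0)
Wall sequence: TRB

1. t=4 → T at (6,5); v=(1,-1)
2. t=4 → R at (10,1); v=(-1,-1)
3. t=1 → B at (9,0); v=(-1,1)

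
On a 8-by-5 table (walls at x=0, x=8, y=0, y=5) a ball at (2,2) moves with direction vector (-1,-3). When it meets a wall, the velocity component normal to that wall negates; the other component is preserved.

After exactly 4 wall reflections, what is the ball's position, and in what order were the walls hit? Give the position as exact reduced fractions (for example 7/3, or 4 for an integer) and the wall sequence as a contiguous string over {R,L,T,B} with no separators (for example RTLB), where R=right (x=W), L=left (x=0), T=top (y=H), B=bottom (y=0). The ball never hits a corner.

1. t=2/3 → B at (4/3,0); v=(-1,3)
2. t=4/3 → L at (0,4); v=(1,3)
3. t=1/3 → T at (1/3,5); v=(1,-3)
4. t=5/3 → B at (2,0); v=(1,3)

Final position: (2,0)
Wall sequence: BLTB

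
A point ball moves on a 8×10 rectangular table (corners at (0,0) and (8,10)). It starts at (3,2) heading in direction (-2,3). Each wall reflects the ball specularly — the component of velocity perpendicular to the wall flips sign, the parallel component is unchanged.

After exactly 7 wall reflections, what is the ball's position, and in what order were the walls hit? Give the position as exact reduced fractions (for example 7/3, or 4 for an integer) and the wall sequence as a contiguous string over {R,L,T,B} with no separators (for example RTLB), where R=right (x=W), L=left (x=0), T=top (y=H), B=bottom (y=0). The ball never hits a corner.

1. t=3/2 → L at (0,13/2); v=(2,3)
2. t=7/6 → T at (7/3,10); v=(2,-3)
3. t=17/6 → R at (8,3/2); v=(-2,-3)
4. t=1/2 → B at (7,0); v=(-2,3)
5. t=10/3 → T at (1/3,10); v=(-2,-3)
6. t=1/6 → L at (0,19/2); v=(2,-3)
7. t=19/6 → B at (19/3,0); v=(2,3)

Final position: (19/3,0)
Wall sequence: LTRBTLB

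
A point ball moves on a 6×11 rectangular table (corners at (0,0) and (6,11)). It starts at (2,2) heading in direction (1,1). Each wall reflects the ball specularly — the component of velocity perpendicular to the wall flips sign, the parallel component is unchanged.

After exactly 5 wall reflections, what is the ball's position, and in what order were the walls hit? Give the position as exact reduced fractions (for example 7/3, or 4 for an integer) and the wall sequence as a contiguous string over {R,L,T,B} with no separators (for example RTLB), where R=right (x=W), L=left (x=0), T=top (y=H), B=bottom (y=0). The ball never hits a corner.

Final position: (2,0)
Wall sequence: RTLRB

1. t=4 → R at (6,6); v=(-1,1)
2. t=5 → T at (1,11); v=(-1,-1)
3. t=1 → L at (0,10); v=(1,-1)
4. t=6 → R at (6,4); v=(-1,-1)
5. t=4 → B at (2,0); v=(-1,1)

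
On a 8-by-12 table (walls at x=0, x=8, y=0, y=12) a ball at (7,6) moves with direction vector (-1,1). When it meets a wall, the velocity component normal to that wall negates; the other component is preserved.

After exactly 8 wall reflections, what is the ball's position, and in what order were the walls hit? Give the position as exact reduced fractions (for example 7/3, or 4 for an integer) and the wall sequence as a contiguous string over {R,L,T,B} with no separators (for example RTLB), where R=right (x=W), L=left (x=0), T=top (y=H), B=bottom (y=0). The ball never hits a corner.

1. t=6 → T at (1,12); v=(-1,-1)
2. t=1 → L at (0,11); v=(1,-1)
3. t=8 → R at (8,3); v=(-1,-1)
4. t=3 → B at (5,0); v=(-1,1)
5. t=5 → L at (0,5); v=(1,1)
6. t=7 → T at (7,12); v=(1,-1)
7. t=1 → R at (8,11); v=(-1,-1)
8. t=8 → L at (0,3); v=(1,-1)

Final position: (0,3)
Wall sequence: TLRBLTRL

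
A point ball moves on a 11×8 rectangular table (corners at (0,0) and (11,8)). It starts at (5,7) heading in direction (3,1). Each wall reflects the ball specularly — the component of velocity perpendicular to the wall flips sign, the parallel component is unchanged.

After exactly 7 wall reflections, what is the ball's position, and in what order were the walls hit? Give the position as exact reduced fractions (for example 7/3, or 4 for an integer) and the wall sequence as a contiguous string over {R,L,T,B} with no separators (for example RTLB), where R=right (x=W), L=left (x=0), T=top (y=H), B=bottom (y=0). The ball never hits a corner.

1. t=1 → T at (8,8); v=(3,-1)
2. t=1 → R at (11,7); v=(-3,-1)
3. t=11/3 → L at (0,10/3); v=(3,-1)
4. t=10/3 → B at (10,0); v=(3,1)
5. t=1/3 → R at (11,1/3); v=(-3,1)
6. t=11/3 → L at (0,4); v=(3,1)
7. t=11/3 → R at (11,23/3); v=(-3,1)

Final position: (11,23/3)
Wall sequence: TRLBRLR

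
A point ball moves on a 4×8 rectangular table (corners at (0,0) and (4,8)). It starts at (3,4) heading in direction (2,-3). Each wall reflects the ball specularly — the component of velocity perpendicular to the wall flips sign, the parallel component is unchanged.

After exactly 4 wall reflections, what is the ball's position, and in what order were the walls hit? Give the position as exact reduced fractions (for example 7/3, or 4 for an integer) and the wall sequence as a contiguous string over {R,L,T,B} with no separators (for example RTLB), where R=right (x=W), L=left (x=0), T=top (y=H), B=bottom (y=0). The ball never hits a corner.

1. t=1/2 → R at (4,5/2); v=(-2,-3)
2. t=5/6 → B at (7/3,0); v=(-2,3)
3. t=7/6 → L at (0,7/2); v=(2,3)
4. t=3/2 → T at (3,8); v=(2,-3)

Final position: (3,8)
Wall sequence: RBLT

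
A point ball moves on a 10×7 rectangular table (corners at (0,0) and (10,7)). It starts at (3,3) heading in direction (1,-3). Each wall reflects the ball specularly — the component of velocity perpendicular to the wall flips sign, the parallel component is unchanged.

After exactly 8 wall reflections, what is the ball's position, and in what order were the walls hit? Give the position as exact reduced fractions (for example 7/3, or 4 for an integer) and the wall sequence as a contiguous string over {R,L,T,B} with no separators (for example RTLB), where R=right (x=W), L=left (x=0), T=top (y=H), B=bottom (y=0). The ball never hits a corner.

1. t=1 → B at (4,0); v=(1,3)
2. t=7/3 → T at (19/3,7); v=(1,-3)
3. t=7/3 → B at (26/3,0); v=(1,3)
4. t=4/3 → R at (10,4); v=(-1,3)
5. t=1 → T at (9,7); v=(-1,-3)
6. t=7/3 → B at (20/3,0); v=(-1,3)
7. t=7/3 → T at (13/3,7); v=(-1,-3)
8. t=7/3 → B at (2,0); v=(-1,3)

Final position: (2,0)
Wall sequence: BTBRTBTB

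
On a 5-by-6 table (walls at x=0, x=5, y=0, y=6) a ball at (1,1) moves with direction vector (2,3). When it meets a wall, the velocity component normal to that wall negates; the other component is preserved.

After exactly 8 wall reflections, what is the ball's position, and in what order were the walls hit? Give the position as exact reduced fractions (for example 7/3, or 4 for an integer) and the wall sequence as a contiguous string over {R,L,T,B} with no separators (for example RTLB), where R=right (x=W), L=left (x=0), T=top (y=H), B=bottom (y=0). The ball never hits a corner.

Final position: (0,11/2)
Wall sequence: TRBLTRBL

1. t=5/3 → T at (13/3,6); v=(2,-3)
2. t=1/3 → R at (5,5); v=(-2,-3)
3. t=5/3 → B at (5/3,0); v=(-2,3)
4. t=5/6 → L at (0,5/2); v=(2,3)
5. t=7/6 → T at (7/3,6); v=(2,-3)
6. t=4/3 → R at (5,2); v=(-2,-3)
7. t=2/3 → B at (11/3,0); v=(-2,3)
8. t=11/6 → L at (0,11/2); v=(2,3)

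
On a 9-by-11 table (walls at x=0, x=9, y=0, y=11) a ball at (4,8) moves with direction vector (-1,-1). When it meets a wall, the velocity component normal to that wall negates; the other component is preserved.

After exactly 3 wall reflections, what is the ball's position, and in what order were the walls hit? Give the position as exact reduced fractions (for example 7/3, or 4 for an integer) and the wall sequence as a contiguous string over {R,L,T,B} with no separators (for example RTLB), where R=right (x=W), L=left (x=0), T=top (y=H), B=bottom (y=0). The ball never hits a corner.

Final position: (9,5)
Wall sequence: LBR

1. t=4 → L at (0,4); v=(1,-1)
2. t=4 → B at (4,0); v=(1,1)
3. t=5 → R at (9,5); v=(-1,1)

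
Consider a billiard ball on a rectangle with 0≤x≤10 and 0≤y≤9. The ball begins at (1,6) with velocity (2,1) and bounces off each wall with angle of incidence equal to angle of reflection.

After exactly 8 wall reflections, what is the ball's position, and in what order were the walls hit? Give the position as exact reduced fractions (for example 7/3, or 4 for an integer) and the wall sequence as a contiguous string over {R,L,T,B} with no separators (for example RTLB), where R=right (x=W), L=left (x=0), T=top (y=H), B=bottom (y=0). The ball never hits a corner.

Final position: (10,11/2)
Wall sequence: TRLBRLTR

1. t=3 → T at (7,9); v=(2,-1)
2. t=3/2 → R at (10,15/2); v=(-2,-1)
3. t=5 → L at (0,5/2); v=(2,-1)
4. t=5/2 → B at (5,0); v=(2,1)
5. t=5/2 → R at (10,5/2); v=(-2,1)
6. t=5 → L at (0,15/2); v=(2,1)
7. t=3/2 → T at (3,9); v=(2,-1)
8. t=7/2 → R at (10,11/2); v=(-2,-1)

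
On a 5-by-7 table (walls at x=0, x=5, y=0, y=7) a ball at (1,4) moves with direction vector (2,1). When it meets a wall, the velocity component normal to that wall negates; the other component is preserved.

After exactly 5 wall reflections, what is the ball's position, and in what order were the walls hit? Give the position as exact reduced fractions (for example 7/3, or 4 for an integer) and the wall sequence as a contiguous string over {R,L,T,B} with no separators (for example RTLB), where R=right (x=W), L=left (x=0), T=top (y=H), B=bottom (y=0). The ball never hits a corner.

1. t=2 → R at (5,6); v=(-2,1)
2. t=1 → T at (3,7); v=(-2,-1)
3. t=3/2 → L at (0,11/2); v=(2,-1)
4. t=5/2 → R at (5,3); v=(-2,-1)
5. t=5/2 → L at (0,1/2); v=(2,-1)

Final position: (0,1/2)
Wall sequence: RTLRL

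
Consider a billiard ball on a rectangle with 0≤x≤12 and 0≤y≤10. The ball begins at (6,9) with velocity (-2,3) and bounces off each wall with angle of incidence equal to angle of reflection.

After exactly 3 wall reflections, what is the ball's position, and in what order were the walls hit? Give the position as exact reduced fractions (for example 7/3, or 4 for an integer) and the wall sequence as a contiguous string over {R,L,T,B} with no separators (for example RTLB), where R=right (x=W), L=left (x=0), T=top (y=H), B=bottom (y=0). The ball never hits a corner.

Final position: (4/3,0)
Wall sequence: TLB

1. t=1/3 → T at (16/3,10); v=(-2,-3)
2. t=8/3 → L at (0,2); v=(2,-3)
3. t=2/3 → B at (4/3,0); v=(2,3)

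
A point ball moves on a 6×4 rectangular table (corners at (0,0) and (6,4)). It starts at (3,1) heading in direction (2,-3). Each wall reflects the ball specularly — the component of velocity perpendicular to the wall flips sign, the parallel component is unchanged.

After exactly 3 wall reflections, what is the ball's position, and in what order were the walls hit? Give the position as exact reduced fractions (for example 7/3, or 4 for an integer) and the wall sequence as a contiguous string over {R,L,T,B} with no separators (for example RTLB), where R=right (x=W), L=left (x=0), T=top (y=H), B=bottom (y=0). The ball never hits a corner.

1. t=1/3 → B at (11/3,0); v=(2,3)
2. t=7/6 → R at (6,7/2); v=(-2,3)
3. t=1/6 → T at (17/3,4); v=(-2,-3)

Final position: (17/3,4)
Wall sequence: BRT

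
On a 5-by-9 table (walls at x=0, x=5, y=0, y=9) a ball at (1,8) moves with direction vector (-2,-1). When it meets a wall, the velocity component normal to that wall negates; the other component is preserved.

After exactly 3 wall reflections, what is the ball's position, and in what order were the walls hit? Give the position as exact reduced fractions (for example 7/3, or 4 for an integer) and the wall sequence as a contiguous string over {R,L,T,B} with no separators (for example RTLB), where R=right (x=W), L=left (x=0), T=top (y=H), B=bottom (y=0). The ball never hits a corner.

Final position: (0,5/2)
Wall sequence: LRL

1. t=1/2 → L at (0,15/2); v=(2,-1)
2. t=5/2 → R at (5,5); v=(-2,-1)
3. t=5/2 → L at (0,5/2); v=(2,-1)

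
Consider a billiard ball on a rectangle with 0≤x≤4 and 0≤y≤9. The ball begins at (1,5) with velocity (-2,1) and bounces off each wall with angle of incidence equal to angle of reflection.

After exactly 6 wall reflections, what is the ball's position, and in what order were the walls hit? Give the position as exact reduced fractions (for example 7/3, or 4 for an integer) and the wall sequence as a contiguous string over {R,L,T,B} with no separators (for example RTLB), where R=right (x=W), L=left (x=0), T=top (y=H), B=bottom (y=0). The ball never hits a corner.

Final position: (0,9/2)
Wall sequence: LRTLRL

1. t=1/2 → L at (0,11/2); v=(2,1)
2. t=2 → R at (4,15/2); v=(-2,1)
3. t=3/2 → T at (1,9); v=(-2,-1)
4. t=1/2 → L at (0,17/2); v=(2,-1)
5. t=2 → R at (4,13/2); v=(-2,-1)
6. t=2 → L at (0,9/2); v=(2,-1)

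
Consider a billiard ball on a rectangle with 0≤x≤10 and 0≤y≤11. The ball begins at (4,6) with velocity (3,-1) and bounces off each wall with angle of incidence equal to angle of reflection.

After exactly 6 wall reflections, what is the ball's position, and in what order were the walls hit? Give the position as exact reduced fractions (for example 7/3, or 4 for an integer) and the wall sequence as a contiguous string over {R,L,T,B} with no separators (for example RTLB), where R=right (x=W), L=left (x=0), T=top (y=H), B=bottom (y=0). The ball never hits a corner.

1. t=2 → R at (10,4); v=(-3,-1)
2. t=10/3 → L at (0,2/3); v=(3,-1)
3. t=2/3 → B at (2,0); v=(3,1)
4. t=8/3 → R at (10,8/3); v=(-3,1)
5. t=10/3 → L at (0,6); v=(3,1)
6. t=10/3 → R at (10,28/3); v=(-3,1)

Final position: (10,28/3)
Wall sequence: RLBRLR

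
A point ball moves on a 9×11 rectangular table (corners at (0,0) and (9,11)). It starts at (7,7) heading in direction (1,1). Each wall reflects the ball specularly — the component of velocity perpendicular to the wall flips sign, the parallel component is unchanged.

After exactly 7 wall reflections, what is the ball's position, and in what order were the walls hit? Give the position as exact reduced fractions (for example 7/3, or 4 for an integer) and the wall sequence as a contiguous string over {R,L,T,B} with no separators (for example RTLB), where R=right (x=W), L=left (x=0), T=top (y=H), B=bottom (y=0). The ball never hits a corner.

1. t=2 → R at (9,9); v=(-1,1)
2. t=2 → T at (7,11); v=(-1,-1)
3. t=7 → L at (0,4); v=(1,-1)
4. t=4 → B at (4,0); v=(1,1)
5. t=5 → R at (9,5); v=(-1,1)
6. t=6 → T at (3,11); v=(-1,-1)
7. t=3 → L at (0,8); v=(1,-1)

Final position: (0,8)
Wall sequence: RTLBRTL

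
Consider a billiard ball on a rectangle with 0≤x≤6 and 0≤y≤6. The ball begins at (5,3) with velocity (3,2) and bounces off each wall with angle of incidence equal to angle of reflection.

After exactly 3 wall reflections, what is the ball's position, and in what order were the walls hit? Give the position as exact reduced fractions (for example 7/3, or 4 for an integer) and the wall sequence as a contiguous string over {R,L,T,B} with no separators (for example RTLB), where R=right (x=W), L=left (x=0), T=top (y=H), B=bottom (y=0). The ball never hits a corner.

Final position: (0,13/3)
Wall sequence: RTL

1. t=1/3 → R at (6,11/3); v=(-3,2)
2. t=7/6 → T at (5/2,6); v=(-3,-2)
3. t=5/6 → L at (0,13/3); v=(3,-2)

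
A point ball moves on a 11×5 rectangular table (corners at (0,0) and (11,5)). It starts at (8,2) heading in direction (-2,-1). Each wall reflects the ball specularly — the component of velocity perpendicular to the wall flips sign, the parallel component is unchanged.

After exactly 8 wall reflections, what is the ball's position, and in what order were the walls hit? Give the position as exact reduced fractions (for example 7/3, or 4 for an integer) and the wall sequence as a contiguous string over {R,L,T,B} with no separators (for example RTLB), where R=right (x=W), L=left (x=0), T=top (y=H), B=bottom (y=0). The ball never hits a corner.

Final position: (11,3/2)
Wall sequence: BLTRBLTR

1. t=2 → B at (4,0); v=(-2,1)
2. t=2 → L at (0,2); v=(2,1)
3. t=3 → T at (6,5); v=(2,-1)
4. t=5/2 → R at (11,5/2); v=(-2,-1)
5. t=5/2 → B at (6,0); v=(-2,1)
6. t=3 → L at (0,3); v=(2,1)
7. t=2 → T at (4,5); v=(2,-1)
8. t=7/2 → R at (11,3/2); v=(-2,-1)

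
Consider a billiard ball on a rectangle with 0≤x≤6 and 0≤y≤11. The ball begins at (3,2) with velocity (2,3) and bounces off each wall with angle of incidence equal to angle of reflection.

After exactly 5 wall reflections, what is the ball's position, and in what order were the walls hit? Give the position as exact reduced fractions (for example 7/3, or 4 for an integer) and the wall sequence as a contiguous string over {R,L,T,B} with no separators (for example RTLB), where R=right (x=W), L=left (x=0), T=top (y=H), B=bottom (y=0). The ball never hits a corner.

1. t=3/2 → R at (6,13/2); v=(-2,3)
2. t=3/2 → T at (3,11); v=(-2,-3)
3. t=3/2 → L at (0,13/2); v=(2,-3)
4. t=13/6 → B at (13/3,0); v=(2,3)
5. t=5/6 → R at (6,5/2); v=(-2,3)

Final position: (6,5/2)
Wall sequence: RTLBR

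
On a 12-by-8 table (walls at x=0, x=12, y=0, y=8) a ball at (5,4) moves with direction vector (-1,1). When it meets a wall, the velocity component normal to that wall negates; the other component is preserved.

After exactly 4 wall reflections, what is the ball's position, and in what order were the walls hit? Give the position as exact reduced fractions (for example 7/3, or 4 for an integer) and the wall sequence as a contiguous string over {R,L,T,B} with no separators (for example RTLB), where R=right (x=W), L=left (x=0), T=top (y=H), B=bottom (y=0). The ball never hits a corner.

1. t=4 → T at (1,8); v=(-1,-1)
2. t=1 → L at (0,7); v=(1,-1)
3. t=7 → B at (7,0); v=(1,1)
4. t=5 → R at (12,5); v=(-1,1)

Final position: (12,5)
Wall sequence: TLBR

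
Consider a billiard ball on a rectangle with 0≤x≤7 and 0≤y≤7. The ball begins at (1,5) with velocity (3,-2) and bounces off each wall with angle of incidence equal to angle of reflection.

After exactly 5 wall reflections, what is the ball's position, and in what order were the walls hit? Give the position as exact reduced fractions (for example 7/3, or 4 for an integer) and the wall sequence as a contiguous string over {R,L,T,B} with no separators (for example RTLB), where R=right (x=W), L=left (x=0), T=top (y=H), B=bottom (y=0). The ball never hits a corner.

Final position: (7,17/3)
Wall sequence: RBLTR

1. t=2 → R at (7,1); v=(-3,-2)
2. t=1/2 → B at (11/2,0); v=(-3,2)
3. t=11/6 → L at (0,11/3); v=(3,2)
4. t=5/3 → T at (5,7); v=(3,-2)
5. t=2/3 → R at (7,17/3); v=(-3,-2)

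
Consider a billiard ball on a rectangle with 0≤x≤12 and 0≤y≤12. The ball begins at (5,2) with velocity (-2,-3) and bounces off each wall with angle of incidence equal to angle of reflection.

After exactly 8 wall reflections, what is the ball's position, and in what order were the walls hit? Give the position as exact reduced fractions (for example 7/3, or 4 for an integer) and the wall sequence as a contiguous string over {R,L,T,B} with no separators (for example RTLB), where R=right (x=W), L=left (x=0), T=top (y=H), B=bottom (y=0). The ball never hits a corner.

1. t=2/3 → B at (11/3,0); v=(-2,3)
2. t=11/6 → L at (0,11/2); v=(2,3)
3. t=13/6 → T at (13/3,12); v=(2,-3)
4. t=23/6 → R at (12,1/2); v=(-2,-3)
5. t=1/6 → B at (35/3,0); v=(-2,3)
6. t=4 → T at (11/3,12); v=(-2,-3)
7. t=11/6 → L at (0,13/2); v=(2,-3)
8. t=13/6 → B at (13/3,0); v=(2,3)

Final position: (13/3,0)
Wall sequence: BLTRBTLB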